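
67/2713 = 67/2713 = 0.02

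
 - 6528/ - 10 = 3264/5 = 652.80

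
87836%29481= 28874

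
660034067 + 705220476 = 1365254543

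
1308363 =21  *62303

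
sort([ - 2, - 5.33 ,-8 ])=[  -  8, - 5.33,-2] 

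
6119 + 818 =6937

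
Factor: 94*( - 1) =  - 2^1 *47^1 = -94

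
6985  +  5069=12054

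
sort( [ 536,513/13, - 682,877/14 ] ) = [ - 682, 513/13,877/14,536]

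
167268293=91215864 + 76052429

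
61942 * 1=61942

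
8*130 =1040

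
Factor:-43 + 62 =19^1 = 19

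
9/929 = 9/929  =  0.01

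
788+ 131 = 919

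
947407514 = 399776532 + 547630982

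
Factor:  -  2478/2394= - 59/57=- 3^( - 1 ) * 19^(- 1 ) * 59^1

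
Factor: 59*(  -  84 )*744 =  - 2^5*3^2  *7^1 * 31^1 * 59^1 = -3687264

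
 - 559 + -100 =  - 659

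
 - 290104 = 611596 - 901700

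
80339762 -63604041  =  16735721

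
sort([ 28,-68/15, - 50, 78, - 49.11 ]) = [ - 50, - 49.11, - 68/15,28, 78 ]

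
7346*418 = 3070628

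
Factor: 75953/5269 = 11^( - 1) * 151^1*479^( - 1)*503^1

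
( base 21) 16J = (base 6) 2414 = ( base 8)1112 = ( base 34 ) h8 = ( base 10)586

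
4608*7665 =35320320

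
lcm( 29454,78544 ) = 235632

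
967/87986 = 967/87986 = 0.01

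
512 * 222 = 113664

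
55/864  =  55/864=0.06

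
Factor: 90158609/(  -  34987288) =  - 2^( - 3) * 7^(  -  1)*107^ ( - 1 )*5839^(-1)*90158609^1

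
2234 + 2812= 5046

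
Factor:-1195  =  -5^1*239^1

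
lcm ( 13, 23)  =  299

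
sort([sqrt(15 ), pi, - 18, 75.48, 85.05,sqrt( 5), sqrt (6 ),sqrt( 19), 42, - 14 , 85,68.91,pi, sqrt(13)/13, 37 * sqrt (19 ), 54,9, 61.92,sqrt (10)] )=[ - 18, - 14,  sqrt(13 ) /13,sqrt ( 5 ), sqrt(6),  pi,pi, sqrt(10),sqrt(  15),  sqrt( 19 ),  9, 42, 54,61.92, 68.91, 75.48,85, 85.05 , 37*sqrt( 19 )] 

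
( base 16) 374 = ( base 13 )530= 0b1101110100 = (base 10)884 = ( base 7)2402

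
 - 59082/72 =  - 821 + 5/12 = - 820.58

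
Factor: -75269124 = - 2^2* 3^2*7^1 * 298687^1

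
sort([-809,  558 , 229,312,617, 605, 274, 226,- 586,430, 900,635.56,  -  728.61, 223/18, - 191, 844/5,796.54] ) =[  -  809, - 728.61, - 586, - 191,223/18,844/5,226, 229,274,312, 430,558, 605,617, 635.56, 796.54,900] 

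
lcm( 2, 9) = 18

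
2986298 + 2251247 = 5237545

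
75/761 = 75/761 = 0.10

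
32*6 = 192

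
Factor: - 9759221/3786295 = - 5^( - 1 )*47^1*207643^1*757259^(-1) 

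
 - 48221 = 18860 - 67081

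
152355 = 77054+75301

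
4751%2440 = 2311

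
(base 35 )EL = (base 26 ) jh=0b111111111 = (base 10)511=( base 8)777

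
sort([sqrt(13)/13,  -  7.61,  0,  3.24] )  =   [ - 7.61, 0,  sqrt( 13)/13, 3.24] 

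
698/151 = 4  +  94/151= 4.62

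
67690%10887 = 2368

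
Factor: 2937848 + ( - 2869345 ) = 61^1*1123^1  =  68503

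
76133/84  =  906 + 29/84 = 906.35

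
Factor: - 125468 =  - 2^2*7^1*4481^1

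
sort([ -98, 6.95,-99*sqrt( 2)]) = [  -  99*sqrt(2), -98, 6.95 ]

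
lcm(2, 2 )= 2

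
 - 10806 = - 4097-6709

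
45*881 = 39645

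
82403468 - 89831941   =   - 7428473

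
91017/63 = 10113/7 = 1444.71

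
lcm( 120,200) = 600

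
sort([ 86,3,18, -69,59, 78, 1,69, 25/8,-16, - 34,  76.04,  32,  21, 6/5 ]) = [ - 69,-34,-16, 1, 6/5,3, 25/8, 18, 21,32,59,69 , 76.04, 78,86]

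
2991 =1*2991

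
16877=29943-13066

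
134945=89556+45389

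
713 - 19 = 694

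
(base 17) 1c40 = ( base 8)20401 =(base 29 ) A1A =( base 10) 8449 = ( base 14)3117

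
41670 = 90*463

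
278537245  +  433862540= 712399785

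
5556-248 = 5308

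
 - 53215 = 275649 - 328864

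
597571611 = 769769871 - 172198260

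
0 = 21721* 0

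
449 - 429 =20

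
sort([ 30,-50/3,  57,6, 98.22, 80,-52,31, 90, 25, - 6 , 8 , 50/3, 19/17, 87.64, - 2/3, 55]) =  [ - 52,  -  50/3, - 6, - 2/3,19/17, 6,8,50/3, 25, 30, 31,55, 57 , 80, 87.64,90, 98.22]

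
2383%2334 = 49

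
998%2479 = 998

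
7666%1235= 256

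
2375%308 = 219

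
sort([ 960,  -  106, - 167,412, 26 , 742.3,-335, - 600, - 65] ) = [-600, - 335, - 167, - 106, - 65, 26, 412,742.3, 960]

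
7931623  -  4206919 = 3724704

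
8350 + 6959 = 15309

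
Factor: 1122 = 2^1*3^1 * 11^1 * 17^1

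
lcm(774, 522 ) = 22446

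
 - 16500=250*( - 66 ) 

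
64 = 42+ 22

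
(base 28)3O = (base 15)73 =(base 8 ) 154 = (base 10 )108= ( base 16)6c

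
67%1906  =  67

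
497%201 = 95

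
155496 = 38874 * 4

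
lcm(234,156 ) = 468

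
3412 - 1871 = 1541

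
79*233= 18407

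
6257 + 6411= 12668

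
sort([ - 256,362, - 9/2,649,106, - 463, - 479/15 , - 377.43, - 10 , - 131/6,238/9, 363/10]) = [ - 463,-377.43, - 256, - 479/15,-131/6 , - 10,- 9/2, 238/9,363/10,  106,362,649] 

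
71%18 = 17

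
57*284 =16188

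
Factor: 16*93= 2^4*3^1*31^1 = 1488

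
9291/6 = 3097/2 = 1548.50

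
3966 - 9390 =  - 5424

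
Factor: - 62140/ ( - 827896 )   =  2^( - 1)*5^1*13^1*433^(  -  1 ) = 65/866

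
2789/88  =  31 + 61/88  =  31.69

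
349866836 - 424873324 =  - 75006488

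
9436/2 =4718 = 4718.00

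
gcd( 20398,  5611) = 31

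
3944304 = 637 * 6192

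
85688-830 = 84858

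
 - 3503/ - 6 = 3503/6 = 583.83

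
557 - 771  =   - 214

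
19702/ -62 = -318 + 7/31 = -317.77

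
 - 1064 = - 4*266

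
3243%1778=1465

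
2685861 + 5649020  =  8334881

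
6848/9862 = 3424/4931 = 0.69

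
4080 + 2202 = 6282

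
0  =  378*0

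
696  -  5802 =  - 5106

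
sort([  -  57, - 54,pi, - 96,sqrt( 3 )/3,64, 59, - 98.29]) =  [ - 98.29,  -  96, - 57, - 54, sqrt( 3)/3,pi,59,64]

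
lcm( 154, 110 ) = 770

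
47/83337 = 47/83337 = 0.00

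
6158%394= 248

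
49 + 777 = 826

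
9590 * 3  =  28770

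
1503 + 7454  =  8957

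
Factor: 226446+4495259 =5^1*61^1 * 113^1*137^1 = 4721705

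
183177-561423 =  - 378246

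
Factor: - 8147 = -8147^1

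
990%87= 33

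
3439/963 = 3  +  550/963 = 3.57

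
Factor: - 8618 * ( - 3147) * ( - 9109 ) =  - 2^1* 3^1 * 31^1 * 139^1*1049^1*9109^1 = - 247043786214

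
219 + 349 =568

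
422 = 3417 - 2995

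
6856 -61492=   -54636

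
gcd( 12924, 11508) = 12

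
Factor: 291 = 3^1 * 97^1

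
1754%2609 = 1754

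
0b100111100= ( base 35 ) 91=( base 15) 161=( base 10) 316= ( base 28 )B8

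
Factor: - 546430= -2^1*5^1*53^1*1031^1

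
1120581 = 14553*77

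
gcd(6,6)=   6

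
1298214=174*7461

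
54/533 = 54/533 = 0.10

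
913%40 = 33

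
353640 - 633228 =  - 279588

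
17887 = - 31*( - 577)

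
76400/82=931 + 29/41 = 931.71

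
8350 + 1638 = 9988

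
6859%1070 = 439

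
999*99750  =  99650250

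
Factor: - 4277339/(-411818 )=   388849/37438 = 2^( - 1)*43^1*9043^1*18719^(  -  1) 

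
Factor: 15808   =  2^6*13^1*19^1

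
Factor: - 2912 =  - 2^5*7^1*13^1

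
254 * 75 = 19050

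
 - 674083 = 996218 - 1670301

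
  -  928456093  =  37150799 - 965606892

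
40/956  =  10/239 = 0.04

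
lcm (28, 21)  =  84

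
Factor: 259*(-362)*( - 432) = 2^5*3^3*7^1*37^1*181^1 = 40503456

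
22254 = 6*3709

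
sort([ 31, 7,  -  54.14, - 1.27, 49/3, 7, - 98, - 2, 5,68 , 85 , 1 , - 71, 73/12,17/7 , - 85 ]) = [ - 98 , - 85, - 71, - 54.14, - 2, - 1.27,  1 , 17/7, 5,73/12,7  ,  7 , 49/3, 31,68, 85 ]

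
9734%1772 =874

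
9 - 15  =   - 6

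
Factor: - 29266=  - 2^1*14633^1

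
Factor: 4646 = 2^1*23^1*101^1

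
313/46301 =313/46301 = 0.01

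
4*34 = 136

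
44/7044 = 11/1761 = 0.01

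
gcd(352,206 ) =2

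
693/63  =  11 = 11.00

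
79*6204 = 490116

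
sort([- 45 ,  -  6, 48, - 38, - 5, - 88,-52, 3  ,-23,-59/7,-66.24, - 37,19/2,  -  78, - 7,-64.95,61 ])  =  [-88, -78, - 66.24, - 64.95, - 52,-45,  -  38, - 37,  -  23 , - 59/7, - 7, - 6, - 5,3, 19/2,48,  61 ] 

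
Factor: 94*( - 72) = - 2^4 * 3^2*47^1 = -  6768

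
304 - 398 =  - 94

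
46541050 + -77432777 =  - 30891727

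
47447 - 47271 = 176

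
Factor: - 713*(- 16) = 11408= 2^4*23^1*31^1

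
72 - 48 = 24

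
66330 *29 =1923570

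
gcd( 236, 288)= 4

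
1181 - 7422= -6241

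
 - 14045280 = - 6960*2018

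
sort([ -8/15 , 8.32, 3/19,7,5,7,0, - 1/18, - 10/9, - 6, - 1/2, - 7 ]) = [ - 7, - 6,  -  10/9, - 8/15,  -  1/2, - 1/18,0,3/19,  5,7, 7 , 8.32 ]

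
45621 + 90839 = 136460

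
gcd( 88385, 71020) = 5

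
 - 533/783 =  - 1 +250/783 = -0.68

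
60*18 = 1080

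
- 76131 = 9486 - 85617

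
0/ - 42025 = 0/1 = -0.00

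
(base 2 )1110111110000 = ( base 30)8fe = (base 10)7664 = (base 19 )1247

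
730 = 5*146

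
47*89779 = 4219613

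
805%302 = 201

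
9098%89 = 20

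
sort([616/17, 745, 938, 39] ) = [616/17, 39,745, 938]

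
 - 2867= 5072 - 7939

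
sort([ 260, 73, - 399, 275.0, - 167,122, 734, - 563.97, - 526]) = [ - 563.97, - 526, - 399,- 167, 73, 122,  260, 275.0, 734]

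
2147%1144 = 1003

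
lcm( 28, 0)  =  0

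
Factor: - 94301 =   -  181^1*521^1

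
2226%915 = 396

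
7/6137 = 7/6137=0.00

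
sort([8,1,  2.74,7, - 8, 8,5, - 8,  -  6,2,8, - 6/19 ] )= [ - 8, - 8, - 6,-6/19,1,  2,2.74 , 5,7,8,8,  8 ]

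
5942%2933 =76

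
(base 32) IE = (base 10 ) 590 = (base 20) 19a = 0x24E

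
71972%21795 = 6587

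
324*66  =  21384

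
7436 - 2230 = 5206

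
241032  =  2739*88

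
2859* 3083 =8814297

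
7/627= 7/627 = 0.01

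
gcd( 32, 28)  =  4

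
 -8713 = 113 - 8826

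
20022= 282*71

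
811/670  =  1+141/670  =  1.21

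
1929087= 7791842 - 5862755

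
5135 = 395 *13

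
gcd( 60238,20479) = 1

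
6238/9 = 6238/9=693.11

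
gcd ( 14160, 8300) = 20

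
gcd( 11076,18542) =2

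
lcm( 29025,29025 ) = 29025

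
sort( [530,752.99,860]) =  [530, 752.99,860] 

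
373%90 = 13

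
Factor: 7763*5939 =7^1*1109^1*5939^1 = 46104457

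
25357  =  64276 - 38919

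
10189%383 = 231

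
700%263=174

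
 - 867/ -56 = 867/56  =  15.48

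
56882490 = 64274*885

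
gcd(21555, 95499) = 9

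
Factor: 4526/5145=2^1*3^(-1 )*5^(-1 )*7^( - 3 )*31^1*73^1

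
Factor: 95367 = 3^1*83^1*383^1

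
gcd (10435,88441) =1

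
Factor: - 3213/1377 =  - 7/3 = - 3^(-1)*7^1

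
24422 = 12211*2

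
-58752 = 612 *(-96 ) 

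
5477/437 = 5477/437 = 12.53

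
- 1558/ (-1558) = 1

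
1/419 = 1/419 = 0.00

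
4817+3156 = 7973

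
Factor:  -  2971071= -3^2 *23^1*31^1*463^1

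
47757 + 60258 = 108015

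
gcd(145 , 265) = 5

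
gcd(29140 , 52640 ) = 940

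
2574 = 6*429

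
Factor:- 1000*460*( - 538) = 2^6*5^4*23^1*269^1 = 247480000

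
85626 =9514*9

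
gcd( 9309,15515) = 3103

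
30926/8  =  3865 + 3/4  =  3865.75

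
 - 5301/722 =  - 279/38 = - 7.34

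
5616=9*624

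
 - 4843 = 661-5504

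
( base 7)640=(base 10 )322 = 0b101000010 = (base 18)HG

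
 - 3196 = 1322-4518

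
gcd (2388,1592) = 796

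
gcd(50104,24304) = 8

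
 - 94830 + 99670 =4840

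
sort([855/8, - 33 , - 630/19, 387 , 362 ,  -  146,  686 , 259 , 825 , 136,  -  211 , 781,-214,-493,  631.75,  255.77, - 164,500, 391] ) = [ - 493, - 214 ,  -  211,-164,-146, - 630/19 , - 33, 855/8,136, 255.77, 259,362, 387,391, 500, 631.75 , 686,  781,  825]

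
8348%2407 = 1127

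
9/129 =3/43 = 0.07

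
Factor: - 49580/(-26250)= 4958/2625 = 2^1*3^( -1)*5^( - 3 )*7^( - 1)*37^1*67^1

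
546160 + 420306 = 966466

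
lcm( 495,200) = 19800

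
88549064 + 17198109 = 105747173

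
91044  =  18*5058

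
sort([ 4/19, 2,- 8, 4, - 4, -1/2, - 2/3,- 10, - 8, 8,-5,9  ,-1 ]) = [ - 10, - 8, - 8, - 5,  -  4, - 1, - 2/3, - 1/2, 4/19, 2, 4, 8,9]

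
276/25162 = 6/547= 0.01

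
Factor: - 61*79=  - 4819 = - 61^1 * 79^1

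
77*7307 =562639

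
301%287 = 14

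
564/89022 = 94/14837 = 0.01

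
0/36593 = 0 = 0.00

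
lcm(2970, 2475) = 14850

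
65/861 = 65/861 = 0.08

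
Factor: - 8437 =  - 11^1*13^1  *59^1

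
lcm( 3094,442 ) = 3094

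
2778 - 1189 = 1589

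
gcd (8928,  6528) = 96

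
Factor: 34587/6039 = 63/11 = 3^2* 7^1*11^( - 1)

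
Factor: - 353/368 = -2^( - 4)*23^( - 1 )*353^1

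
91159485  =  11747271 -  - 79412214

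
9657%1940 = 1897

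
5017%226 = 45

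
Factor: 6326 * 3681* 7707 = 2^1*3^3*7^1*367^1*409^1*3163^1 = 179465248242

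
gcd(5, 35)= 5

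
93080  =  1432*65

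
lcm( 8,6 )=24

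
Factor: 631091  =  17^1*37123^1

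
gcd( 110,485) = 5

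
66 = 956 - 890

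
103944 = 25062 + 78882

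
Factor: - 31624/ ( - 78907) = 2^3*19^( - 1)* 59^1*67^1*4153^( - 1)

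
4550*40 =182000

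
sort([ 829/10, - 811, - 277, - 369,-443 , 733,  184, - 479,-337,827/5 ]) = [ - 811, - 479 , - 443, - 369, - 337,  -  277,829/10, 827/5,  184,733]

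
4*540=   2160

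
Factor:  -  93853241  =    -  93853241^1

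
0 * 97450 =0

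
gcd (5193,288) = 9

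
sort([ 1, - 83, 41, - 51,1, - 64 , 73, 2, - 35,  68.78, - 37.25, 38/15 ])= [ - 83 ,-64, - 51, - 37.25, - 35,1, 1, 2 , 38/15,41,68.78, 73]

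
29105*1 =29105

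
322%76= 18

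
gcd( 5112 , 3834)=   1278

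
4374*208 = 909792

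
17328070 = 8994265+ 8333805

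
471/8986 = 471/8986 = 0.05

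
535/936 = 535/936 = 0.57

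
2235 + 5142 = 7377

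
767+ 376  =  1143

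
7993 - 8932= - 939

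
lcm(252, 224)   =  2016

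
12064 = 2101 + 9963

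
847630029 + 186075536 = 1033705565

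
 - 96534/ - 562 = 171 + 216/281= 171.77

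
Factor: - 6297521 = - 389^1*16189^1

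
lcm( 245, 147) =735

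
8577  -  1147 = 7430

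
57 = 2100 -2043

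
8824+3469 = 12293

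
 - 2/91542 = - 1 + 45770/45771 = -0.00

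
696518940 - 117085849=579433091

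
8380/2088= 2095/522 = 4.01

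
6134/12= 511+1/6 = 511.17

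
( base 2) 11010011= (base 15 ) e1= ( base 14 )111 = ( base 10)211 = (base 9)254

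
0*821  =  0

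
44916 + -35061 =9855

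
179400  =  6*29900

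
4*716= 2864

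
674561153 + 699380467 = 1373941620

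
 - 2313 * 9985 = -23095305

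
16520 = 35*472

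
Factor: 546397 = 17^1*32141^1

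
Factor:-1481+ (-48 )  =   - 11^1* 139^1= - 1529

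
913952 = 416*2197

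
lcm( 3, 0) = 0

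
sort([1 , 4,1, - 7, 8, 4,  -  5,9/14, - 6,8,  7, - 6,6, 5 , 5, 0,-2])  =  [ - 7, - 6, - 6,-5, - 2, 0,9/14,1, 1, 4,  4,5, 5,6, 7,8,8 ] 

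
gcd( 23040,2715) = 15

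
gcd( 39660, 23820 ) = 60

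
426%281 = 145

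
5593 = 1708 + 3885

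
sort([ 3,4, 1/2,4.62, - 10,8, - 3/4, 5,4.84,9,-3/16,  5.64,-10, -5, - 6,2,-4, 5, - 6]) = [ - 10,-10,-6, - 6, - 5, - 4,-3/4,-3/16, 1/2,2, 3,4,4.62,4.84,5,5,5.64,  8 , 9]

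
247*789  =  194883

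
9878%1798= 888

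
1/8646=1/8646=0.00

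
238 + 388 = 626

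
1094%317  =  143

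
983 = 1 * 983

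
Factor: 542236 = 2^2*135559^1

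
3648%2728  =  920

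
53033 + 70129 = 123162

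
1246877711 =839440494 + 407437217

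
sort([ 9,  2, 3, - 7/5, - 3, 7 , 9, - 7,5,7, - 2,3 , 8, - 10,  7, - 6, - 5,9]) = [ - 10, - 7, - 6,- 5,-3, - 2, - 7/5, 2, 3,3,5, 7, 7, 7,  8, 9,  9, 9]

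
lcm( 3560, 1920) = 170880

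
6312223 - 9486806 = -3174583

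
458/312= 1 + 73/156 = 1.47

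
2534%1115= 304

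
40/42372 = 10/10593=0.00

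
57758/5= 11551 + 3/5 =11551.60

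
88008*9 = 792072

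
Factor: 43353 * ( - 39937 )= - 3^2*4817^1*39937^1=- 1731388761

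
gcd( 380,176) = 4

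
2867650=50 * 57353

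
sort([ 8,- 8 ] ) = [ - 8, 8 ]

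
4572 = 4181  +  391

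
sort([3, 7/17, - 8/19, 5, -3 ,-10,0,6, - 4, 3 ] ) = [  -  10, - 4, - 3,- 8/19,0, 7/17, 3, 3, 5,6 ] 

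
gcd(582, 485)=97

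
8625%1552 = 865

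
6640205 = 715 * 9287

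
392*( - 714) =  - 279888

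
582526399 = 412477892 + 170048507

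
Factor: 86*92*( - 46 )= - 2^4*23^2*43^1 = - 363952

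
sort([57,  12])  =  [ 12 , 57 ]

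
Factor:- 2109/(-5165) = 3^1*5^( - 1 )* 19^1*37^1*1033^( - 1 )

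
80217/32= 2506+ 25/32  =  2506.78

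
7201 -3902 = 3299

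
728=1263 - 535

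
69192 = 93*744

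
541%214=113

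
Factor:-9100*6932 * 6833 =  - 431033839600 = - 2^4*5^2*7^1*13^1*1733^1* 6833^1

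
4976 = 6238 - 1262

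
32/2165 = 32/2165 = 0.01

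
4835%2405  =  25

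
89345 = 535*167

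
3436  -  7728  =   - 4292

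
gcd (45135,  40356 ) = 531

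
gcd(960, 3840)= 960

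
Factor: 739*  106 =78334= 2^1*53^1*739^1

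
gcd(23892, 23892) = 23892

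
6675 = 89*75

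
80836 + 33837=114673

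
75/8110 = 15/1622 = 0.01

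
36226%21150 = 15076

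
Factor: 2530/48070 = 1/19   =  19^( -1)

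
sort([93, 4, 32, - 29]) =[ - 29,4,32 , 93 ] 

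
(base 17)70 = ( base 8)167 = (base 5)434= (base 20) 5J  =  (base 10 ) 119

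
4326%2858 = 1468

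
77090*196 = 15109640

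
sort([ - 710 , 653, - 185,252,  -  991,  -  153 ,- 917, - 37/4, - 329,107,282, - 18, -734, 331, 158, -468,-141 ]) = [-991,-917, - 734,-710, - 468,-329, - 185 , - 153,  -  141,-18, - 37/4, 107, 158, 252, 282,331, 653 ]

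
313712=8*39214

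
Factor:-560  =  -2^4 * 5^1 * 7^1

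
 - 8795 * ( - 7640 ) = 67193800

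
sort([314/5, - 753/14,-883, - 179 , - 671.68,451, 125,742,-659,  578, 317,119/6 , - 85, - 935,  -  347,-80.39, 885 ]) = [-935,-883,-671.68,  -  659, - 347, - 179,-85,-80.39,  -  753/14, 119/6,314/5, 125,317, 451, 578,742, 885]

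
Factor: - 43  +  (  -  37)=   -  80 = -  2^4*5^1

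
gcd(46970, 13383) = 1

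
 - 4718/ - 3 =4718/3 = 1572.67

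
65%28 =9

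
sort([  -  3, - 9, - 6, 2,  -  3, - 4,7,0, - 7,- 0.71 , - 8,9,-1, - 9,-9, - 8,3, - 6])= [-9, - 9, - 9, - 8 ,-8, - 7, - 6 , - 6, - 4,- 3, -3,-1, - 0.71, 0,2,3,7, 9]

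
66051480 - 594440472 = - 528388992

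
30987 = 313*99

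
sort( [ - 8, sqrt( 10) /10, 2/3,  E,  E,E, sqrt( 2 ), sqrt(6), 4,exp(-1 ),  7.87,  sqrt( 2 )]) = [ - 8, sqrt(10)/10 , exp(-1 ) , 2/3,sqrt (2) , sqrt(2), sqrt(6),E,E,E , 4,7.87 ] 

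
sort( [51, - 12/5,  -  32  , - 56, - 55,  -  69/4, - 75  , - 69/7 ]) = [-75, - 56, - 55, - 32, - 69/4,-69/7, - 12/5,  51]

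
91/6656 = 7/512 = 0.01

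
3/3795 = 1/1265 = 0.00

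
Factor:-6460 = -2^2  *5^1*17^1 *19^1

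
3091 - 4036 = - 945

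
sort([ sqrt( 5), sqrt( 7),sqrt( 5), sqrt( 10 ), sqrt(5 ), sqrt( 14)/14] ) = [ sqrt( 14)/14,sqrt( 5),sqrt(5 ), sqrt(5 ) , sqrt(7), sqrt( 10) ]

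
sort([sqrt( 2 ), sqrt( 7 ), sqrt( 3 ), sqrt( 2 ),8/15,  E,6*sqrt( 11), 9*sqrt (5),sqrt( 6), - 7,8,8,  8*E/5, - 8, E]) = [-8,-7, 8/15, sqrt( 2), sqrt( 2 ), sqrt( 3 ),sqrt( 6),sqrt(7), E,  E , 8*E/5, 8, 8 , 6*sqrt(11 ),  9*sqrt(5)] 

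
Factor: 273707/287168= 2^(-6)*61^1  =  61/64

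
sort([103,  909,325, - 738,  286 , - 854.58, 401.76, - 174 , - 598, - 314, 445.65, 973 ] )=[-854.58,  -  738,- 598,  -  314, - 174, 103, 286,325, 401.76, 445.65,909,973 ]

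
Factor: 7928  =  2^3*991^1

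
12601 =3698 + 8903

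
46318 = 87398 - 41080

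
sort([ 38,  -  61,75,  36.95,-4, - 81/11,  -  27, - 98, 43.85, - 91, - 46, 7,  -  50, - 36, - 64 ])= [ - 98, - 91 , - 64, - 61,-50, - 46, - 36, - 27, - 81/11,-4,7,  36.95, 38,  43.85, 75 ] 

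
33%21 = 12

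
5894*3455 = 20363770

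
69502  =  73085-3583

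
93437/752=93437/752 = 124.25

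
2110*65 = 137150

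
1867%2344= 1867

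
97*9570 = 928290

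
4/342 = 2/171  =  0.01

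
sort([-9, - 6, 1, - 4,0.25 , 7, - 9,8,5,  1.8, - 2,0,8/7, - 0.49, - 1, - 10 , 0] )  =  [-10,-9, - 9, - 6, - 4, - 2, - 1, - 0.49,0,0,0.25,1, 8/7,1.8, 5,7, 8 ]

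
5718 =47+5671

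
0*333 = 0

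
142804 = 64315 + 78489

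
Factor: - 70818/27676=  - 2^( - 1 )*3^1*17^( - 1 ) * 29^1 = -87/34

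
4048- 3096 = 952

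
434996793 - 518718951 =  - 83722158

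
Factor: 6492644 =2^2*1623161^1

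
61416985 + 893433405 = 954850390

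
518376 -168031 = 350345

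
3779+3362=7141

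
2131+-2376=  -245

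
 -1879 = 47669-49548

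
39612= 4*9903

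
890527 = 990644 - 100117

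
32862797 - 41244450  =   - 8381653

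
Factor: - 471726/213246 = -73/33= - 3^( - 1 )*11^( - 1 )*73^1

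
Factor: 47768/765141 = 56/897 = 2^3*3^( - 1)*7^1*13^( - 1)*23^( - 1)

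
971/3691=971/3691= 0.26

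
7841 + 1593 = 9434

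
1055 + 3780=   4835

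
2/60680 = 1/30340=0.00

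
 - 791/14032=-791/14032 =- 0.06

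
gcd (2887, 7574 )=1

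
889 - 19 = 870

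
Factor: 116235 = 3^4 * 5^1*7^1*41^1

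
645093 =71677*9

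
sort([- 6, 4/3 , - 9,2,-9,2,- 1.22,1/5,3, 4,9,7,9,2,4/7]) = [ - 9,-9, - 6,-1.22,1/5,4/7 , 4/3,  2 , 2,2,3, 4,7,9, 9]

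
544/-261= -544/261 =- 2.08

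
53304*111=5916744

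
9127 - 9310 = -183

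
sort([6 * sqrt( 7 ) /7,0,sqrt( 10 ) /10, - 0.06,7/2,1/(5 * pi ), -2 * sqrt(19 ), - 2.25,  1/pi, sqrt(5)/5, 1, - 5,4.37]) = [-2*sqrt (19),-5, - 2.25,  -  0.06, 0, 1/( 5*pi),  sqrt( 10 )/10,1/pi,sqrt( 5)/5,1, 6*sqrt( 7 )/7,7/2, 4.37 ]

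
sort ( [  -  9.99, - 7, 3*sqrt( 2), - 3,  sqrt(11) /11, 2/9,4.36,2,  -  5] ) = [ - 9.99, - 7 ,-5, - 3,  2/9, sqrt( 11) /11, 2, 3*sqrt(2), 4.36 ] 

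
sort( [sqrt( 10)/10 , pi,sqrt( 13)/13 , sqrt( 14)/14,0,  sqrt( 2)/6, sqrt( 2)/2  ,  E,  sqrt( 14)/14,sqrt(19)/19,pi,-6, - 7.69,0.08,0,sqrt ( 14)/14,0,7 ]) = [ - 7.69,  -  6 , 0,0,0,0.08,sqrt( 19) /19,sqrt(2)/6, sqrt( 14)/14, sqrt(14 )/14, sqrt( 14)/14,  sqrt( 13)/13,sqrt( 10)/10,  sqrt(2 ) /2,E,pi, pi,7 ]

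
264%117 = 30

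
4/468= 1/117  =  0.01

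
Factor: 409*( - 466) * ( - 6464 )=1231999616= 2^7*101^1*233^1*409^1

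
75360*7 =527520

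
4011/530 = 4011/530 = 7.57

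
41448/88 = 471 = 471.00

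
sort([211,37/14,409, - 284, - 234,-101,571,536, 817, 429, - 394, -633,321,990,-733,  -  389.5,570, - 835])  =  [ - 835, - 733, - 633, - 394, - 389.5, - 284,  -  234 , - 101,37/14,211, 321,409,429 , 536, 570,571,817, 990]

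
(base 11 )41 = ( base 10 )45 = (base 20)25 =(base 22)21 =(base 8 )55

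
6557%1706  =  1439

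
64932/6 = 10822 = 10822.00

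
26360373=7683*3431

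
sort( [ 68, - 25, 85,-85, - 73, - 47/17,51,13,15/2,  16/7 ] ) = [ - 85, - 73, - 25,  -  47/17, 16/7,  15/2,13,51,68, 85 ]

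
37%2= 1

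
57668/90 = 640 + 34/45 = 640.76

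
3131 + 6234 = 9365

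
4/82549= 4/82549 = 0.00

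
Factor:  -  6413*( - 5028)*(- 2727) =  - 2^2*3^4*11^2*53^1*101^1*419^1 = - 87930926028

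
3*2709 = 8127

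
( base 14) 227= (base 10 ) 427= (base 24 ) hj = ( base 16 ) 1ab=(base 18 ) 15D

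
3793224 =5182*732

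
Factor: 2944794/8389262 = 1472397/4194631  =  3^1*7^ ( - 1 )*17^(-1)*101^( - 1 )*193^1*349^ ( - 1 )* 2543^1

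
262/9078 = 131/4539 = 0.03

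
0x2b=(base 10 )43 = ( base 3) 1121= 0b101011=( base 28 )1f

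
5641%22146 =5641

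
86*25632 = 2204352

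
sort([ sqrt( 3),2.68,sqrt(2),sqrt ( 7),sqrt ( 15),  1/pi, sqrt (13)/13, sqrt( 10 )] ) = [sqrt ( 13) /13,  1/pi,sqrt ( 2 ),sqrt( 3 ),  sqrt(7 ),2.68,sqrt( 10 ),  sqrt(15 )]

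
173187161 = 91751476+81435685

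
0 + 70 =70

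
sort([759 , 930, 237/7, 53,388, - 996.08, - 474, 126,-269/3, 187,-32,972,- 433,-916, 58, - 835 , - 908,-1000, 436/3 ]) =[ - 1000 , - 996.08, - 916,-908, - 835, - 474, - 433 ,  -  269/3, - 32,237/7 , 53,58 , 126, 436/3,187,388,759,  930,  972 ]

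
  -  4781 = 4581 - 9362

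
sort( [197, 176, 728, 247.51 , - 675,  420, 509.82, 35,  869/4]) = [- 675,35,176, 197, 869/4, 247.51, 420,509.82, 728 ]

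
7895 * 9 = 71055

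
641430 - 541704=99726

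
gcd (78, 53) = 1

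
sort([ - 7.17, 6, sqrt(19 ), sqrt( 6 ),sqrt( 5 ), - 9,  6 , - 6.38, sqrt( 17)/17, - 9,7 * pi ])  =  [-9, - 9, - 7.17, - 6.38,sqrt( 17)/17, sqrt(5 ),sqrt( 6), sqrt( 19) , 6, 6, 7* pi]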